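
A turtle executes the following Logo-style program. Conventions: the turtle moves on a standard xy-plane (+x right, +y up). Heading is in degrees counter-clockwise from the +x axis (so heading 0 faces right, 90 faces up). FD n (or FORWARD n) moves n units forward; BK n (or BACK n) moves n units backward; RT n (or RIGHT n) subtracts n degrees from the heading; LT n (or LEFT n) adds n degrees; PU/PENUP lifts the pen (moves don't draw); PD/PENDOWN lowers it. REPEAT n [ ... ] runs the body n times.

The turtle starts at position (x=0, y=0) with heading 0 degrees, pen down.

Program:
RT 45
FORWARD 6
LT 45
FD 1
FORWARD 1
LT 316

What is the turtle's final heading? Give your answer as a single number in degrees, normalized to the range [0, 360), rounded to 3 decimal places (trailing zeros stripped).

Answer: 316

Derivation:
Executing turtle program step by step:
Start: pos=(0,0), heading=0, pen down
RT 45: heading 0 -> 315
FD 6: (0,0) -> (4.243,-4.243) [heading=315, draw]
LT 45: heading 315 -> 0
FD 1: (4.243,-4.243) -> (5.243,-4.243) [heading=0, draw]
FD 1: (5.243,-4.243) -> (6.243,-4.243) [heading=0, draw]
LT 316: heading 0 -> 316
Final: pos=(6.243,-4.243), heading=316, 3 segment(s) drawn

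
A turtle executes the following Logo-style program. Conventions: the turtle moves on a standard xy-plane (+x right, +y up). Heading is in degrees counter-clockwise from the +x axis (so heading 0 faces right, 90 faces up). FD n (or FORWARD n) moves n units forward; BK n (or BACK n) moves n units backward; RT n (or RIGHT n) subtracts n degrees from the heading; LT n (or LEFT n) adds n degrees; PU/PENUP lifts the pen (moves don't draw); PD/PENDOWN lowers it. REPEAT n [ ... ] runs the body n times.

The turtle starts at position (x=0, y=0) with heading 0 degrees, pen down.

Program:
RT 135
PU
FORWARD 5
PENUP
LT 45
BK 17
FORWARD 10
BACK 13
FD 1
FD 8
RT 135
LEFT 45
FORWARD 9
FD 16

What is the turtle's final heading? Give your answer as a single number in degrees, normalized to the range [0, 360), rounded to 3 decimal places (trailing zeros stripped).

Executing turtle program step by step:
Start: pos=(0,0), heading=0, pen down
RT 135: heading 0 -> 225
PU: pen up
FD 5: (0,0) -> (-3.536,-3.536) [heading=225, move]
PU: pen up
LT 45: heading 225 -> 270
BK 17: (-3.536,-3.536) -> (-3.536,13.464) [heading=270, move]
FD 10: (-3.536,13.464) -> (-3.536,3.464) [heading=270, move]
BK 13: (-3.536,3.464) -> (-3.536,16.464) [heading=270, move]
FD 1: (-3.536,16.464) -> (-3.536,15.464) [heading=270, move]
FD 8: (-3.536,15.464) -> (-3.536,7.464) [heading=270, move]
RT 135: heading 270 -> 135
LT 45: heading 135 -> 180
FD 9: (-3.536,7.464) -> (-12.536,7.464) [heading=180, move]
FD 16: (-12.536,7.464) -> (-28.536,7.464) [heading=180, move]
Final: pos=(-28.536,7.464), heading=180, 0 segment(s) drawn

Answer: 180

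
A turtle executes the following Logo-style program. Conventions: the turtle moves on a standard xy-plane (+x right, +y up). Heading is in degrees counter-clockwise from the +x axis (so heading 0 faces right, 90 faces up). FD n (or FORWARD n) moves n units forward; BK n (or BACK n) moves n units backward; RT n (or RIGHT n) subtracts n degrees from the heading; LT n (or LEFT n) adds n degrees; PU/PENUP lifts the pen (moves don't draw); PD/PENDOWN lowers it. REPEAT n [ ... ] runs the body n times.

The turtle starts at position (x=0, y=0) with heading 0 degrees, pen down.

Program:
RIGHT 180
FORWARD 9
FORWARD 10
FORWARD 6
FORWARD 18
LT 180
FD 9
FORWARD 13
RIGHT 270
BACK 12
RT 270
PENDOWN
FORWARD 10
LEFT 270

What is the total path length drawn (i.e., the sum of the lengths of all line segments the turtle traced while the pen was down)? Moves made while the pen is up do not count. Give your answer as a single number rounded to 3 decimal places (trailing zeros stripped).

Executing turtle program step by step:
Start: pos=(0,0), heading=0, pen down
RT 180: heading 0 -> 180
FD 9: (0,0) -> (-9,0) [heading=180, draw]
FD 10: (-9,0) -> (-19,0) [heading=180, draw]
FD 6: (-19,0) -> (-25,0) [heading=180, draw]
FD 18: (-25,0) -> (-43,0) [heading=180, draw]
LT 180: heading 180 -> 0
FD 9: (-43,0) -> (-34,0) [heading=0, draw]
FD 13: (-34,0) -> (-21,0) [heading=0, draw]
RT 270: heading 0 -> 90
BK 12: (-21,0) -> (-21,-12) [heading=90, draw]
RT 270: heading 90 -> 180
PD: pen down
FD 10: (-21,-12) -> (-31,-12) [heading=180, draw]
LT 270: heading 180 -> 90
Final: pos=(-31,-12), heading=90, 8 segment(s) drawn

Segment lengths:
  seg 1: (0,0) -> (-9,0), length = 9
  seg 2: (-9,0) -> (-19,0), length = 10
  seg 3: (-19,0) -> (-25,0), length = 6
  seg 4: (-25,0) -> (-43,0), length = 18
  seg 5: (-43,0) -> (-34,0), length = 9
  seg 6: (-34,0) -> (-21,0), length = 13
  seg 7: (-21,0) -> (-21,-12), length = 12
  seg 8: (-21,-12) -> (-31,-12), length = 10
Total = 87

Answer: 87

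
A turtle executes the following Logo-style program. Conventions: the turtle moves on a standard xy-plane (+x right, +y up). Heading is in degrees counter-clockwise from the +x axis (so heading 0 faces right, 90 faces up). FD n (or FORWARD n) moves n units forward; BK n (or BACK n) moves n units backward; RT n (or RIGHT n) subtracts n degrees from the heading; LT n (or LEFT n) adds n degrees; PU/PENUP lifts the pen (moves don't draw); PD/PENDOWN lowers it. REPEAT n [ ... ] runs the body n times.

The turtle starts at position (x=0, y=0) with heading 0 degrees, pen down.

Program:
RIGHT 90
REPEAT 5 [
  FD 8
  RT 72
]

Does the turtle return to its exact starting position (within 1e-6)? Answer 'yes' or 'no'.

Answer: yes

Derivation:
Executing turtle program step by step:
Start: pos=(0,0), heading=0, pen down
RT 90: heading 0 -> 270
REPEAT 5 [
  -- iteration 1/5 --
  FD 8: (0,0) -> (0,-8) [heading=270, draw]
  RT 72: heading 270 -> 198
  -- iteration 2/5 --
  FD 8: (0,-8) -> (-7.608,-10.472) [heading=198, draw]
  RT 72: heading 198 -> 126
  -- iteration 3/5 --
  FD 8: (-7.608,-10.472) -> (-12.311,-4) [heading=126, draw]
  RT 72: heading 126 -> 54
  -- iteration 4/5 --
  FD 8: (-12.311,-4) -> (-7.608,2.472) [heading=54, draw]
  RT 72: heading 54 -> 342
  -- iteration 5/5 --
  FD 8: (-7.608,2.472) -> (0,0) [heading=342, draw]
  RT 72: heading 342 -> 270
]
Final: pos=(0,0), heading=270, 5 segment(s) drawn

Start position: (0, 0)
Final position: (0, 0)
Distance = 0; < 1e-6 -> CLOSED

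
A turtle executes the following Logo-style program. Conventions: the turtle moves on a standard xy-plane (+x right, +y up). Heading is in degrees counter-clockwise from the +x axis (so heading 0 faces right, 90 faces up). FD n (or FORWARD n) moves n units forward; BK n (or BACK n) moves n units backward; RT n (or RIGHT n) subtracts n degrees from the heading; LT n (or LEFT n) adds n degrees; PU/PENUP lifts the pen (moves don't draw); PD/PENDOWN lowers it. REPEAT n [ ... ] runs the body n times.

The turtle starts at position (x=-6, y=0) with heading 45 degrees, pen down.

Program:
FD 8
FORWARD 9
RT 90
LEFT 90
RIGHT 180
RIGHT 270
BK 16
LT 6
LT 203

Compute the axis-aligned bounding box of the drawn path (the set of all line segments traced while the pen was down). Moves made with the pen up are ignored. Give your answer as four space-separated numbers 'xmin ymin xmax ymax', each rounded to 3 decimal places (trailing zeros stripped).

Answer: -6 0 6.021 23.335

Derivation:
Executing turtle program step by step:
Start: pos=(-6,0), heading=45, pen down
FD 8: (-6,0) -> (-0.343,5.657) [heading=45, draw]
FD 9: (-0.343,5.657) -> (6.021,12.021) [heading=45, draw]
RT 90: heading 45 -> 315
LT 90: heading 315 -> 45
RT 180: heading 45 -> 225
RT 270: heading 225 -> 315
BK 16: (6.021,12.021) -> (-5.293,23.335) [heading=315, draw]
LT 6: heading 315 -> 321
LT 203: heading 321 -> 164
Final: pos=(-5.293,23.335), heading=164, 3 segment(s) drawn

Segment endpoints: x in {-6, -5.293, -0.343, 6.021}, y in {0, 5.657, 12.021, 23.335}
xmin=-6, ymin=0, xmax=6.021, ymax=23.335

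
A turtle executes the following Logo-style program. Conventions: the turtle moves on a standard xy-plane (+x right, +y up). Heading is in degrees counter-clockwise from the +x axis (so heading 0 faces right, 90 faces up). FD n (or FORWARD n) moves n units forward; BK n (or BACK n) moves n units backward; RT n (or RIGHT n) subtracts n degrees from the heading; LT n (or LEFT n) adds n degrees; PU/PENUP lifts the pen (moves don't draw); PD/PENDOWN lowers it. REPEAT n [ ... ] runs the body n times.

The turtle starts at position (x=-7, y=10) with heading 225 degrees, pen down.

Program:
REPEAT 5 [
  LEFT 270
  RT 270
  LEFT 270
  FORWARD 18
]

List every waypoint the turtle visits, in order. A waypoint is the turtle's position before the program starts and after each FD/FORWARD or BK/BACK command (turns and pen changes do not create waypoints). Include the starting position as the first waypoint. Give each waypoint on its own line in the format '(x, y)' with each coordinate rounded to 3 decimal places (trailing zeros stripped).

Executing turtle program step by step:
Start: pos=(-7,10), heading=225, pen down
REPEAT 5 [
  -- iteration 1/5 --
  LT 270: heading 225 -> 135
  RT 270: heading 135 -> 225
  LT 270: heading 225 -> 135
  FD 18: (-7,10) -> (-19.728,22.728) [heading=135, draw]
  -- iteration 2/5 --
  LT 270: heading 135 -> 45
  RT 270: heading 45 -> 135
  LT 270: heading 135 -> 45
  FD 18: (-19.728,22.728) -> (-7,35.456) [heading=45, draw]
  -- iteration 3/5 --
  LT 270: heading 45 -> 315
  RT 270: heading 315 -> 45
  LT 270: heading 45 -> 315
  FD 18: (-7,35.456) -> (5.728,22.728) [heading=315, draw]
  -- iteration 4/5 --
  LT 270: heading 315 -> 225
  RT 270: heading 225 -> 315
  LT 270: heading 315 -> 225
  FD 18: (5.728,22.728) -> (-7,10) [heading=225, draw]
  -- iteration 5/5 --
  LT 270: heading 225 -> 135
  RT 270: heading 135 -> 225
  LT 270: heading 225 -> 135
  FD 18: (-7,10) -> (-19.728,22.728) [heading=135, draw]
]
Final: pos=(-19.728,22.728), heading=135, 5 segment(s) drawn
Waypoints (6 total):
(-7, 10)
(-19.728, 22.728)
(-7, 35.456)
(5.728, 22.728)
(-7, 10)
(-19.728, 22.728)

Answer: (-7, 10)
(-19.728, 22.728)
(-7, 35.456)
(5.728, 22.728)
(-7, 10)
(-19.728, 22.728)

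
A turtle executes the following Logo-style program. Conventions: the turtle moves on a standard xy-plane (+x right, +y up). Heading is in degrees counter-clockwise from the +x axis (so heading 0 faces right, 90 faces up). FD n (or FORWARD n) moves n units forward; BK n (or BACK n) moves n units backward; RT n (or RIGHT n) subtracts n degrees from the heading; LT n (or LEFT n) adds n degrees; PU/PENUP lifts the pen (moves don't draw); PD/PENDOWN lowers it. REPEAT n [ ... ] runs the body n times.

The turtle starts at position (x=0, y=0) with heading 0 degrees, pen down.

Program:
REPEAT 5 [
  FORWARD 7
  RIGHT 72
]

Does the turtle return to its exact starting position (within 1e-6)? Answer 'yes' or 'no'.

Answer: yes

Derivation:
Executing turtle program step by step:
Start: pos=(0,0), heading=0, pen down
REPEAT 5 [
  -- iteration 1/5 --
  FD 7: (0,0) -> (7,0) [heading=0, draw]
  RT 72: heading 0 -> 288
  -- iteration 2/5 --
  FD 7: (7,0) -> (9.163,-6.657) [heading=288, draw]
  RT 72: heading 288 -> 216
  -- iteration 3/5 --
  FD 7: (9.163,-6.657) -> (3.5,-10.772) [heading=216, draw]
  RT 72: heading 216 -> 144
  -- iteration 4/5 --
  FD 7: (3.5,-10.772) -> (-2.163,-6.657) [heading=144, draw]
  RT 72: heading 144 -> 72
  -- iteration 5/5 --
  FD 7: (-2.163,-6.657) -> (0,0) [heading=72, draw]
  RT 72: heading 72 -> 0
]
Final: pos=(0,0), heading=0, 5 segment(s) drawn

Start position: (0, 0)
Final position: (0, 0)
Distance = 0; < 1e-6 -> CLOSED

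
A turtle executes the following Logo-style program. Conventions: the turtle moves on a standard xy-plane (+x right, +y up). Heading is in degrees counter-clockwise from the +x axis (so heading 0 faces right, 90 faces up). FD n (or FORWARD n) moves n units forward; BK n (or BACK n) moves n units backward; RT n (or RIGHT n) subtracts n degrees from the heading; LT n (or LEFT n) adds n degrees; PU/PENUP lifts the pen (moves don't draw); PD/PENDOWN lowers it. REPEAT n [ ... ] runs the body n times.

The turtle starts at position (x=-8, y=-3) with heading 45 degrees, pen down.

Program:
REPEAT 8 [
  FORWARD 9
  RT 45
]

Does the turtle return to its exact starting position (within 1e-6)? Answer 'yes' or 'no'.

Executing turtle program step by step:
Start: pos=(-8,-3), heading=45, pen down
REPEAT 8 [
  -- iteration 1/8 --
  FD 9: (-8,-3) -> (-1.636,3.364) [heading=45, draw]
  RT 45: heading 45 -> 0
  -- iteration 2/8 --
  FD 9: (-1.636,3.364) -> (7.364,3.364) [heading=0, draw]
  RT 45: heading 0 -> 315
  -- iteration 3/8 --
  FD 9: (7.364,3.364) -> (13.728,-3) [heading=315, draw]
  RT 45: heading 315 -> 270
  -- iteration 4/8 --
  FD 9: (13.728,-3) -> (13.728,-12) [heading=270, draw]
  RT 45: heading 270 -> 225
  -- iteration 5/8 --
  FD 9: (13.728,-12) -> (7.364,-18.364) [heading=225, draw]
  RT 45: heading 225 -> 180
  -- iteration 6/8 --
  FD 9: (7.364,-18.364) -> (-1.636,-18.364) [heading=180, draw]
  RT 45: heading 180 -> 135
  -- iteration 7/8 --
  FD 9: (-1.636,-18.364) -> (-8,-12) [heading=135, draw]
  RT 45: heading 135 -> 90
  -- iteration 8/8 --
  FD 9: (-8,-12) -> (-8,-3) [heading=90, draw]
  RT 45: heading 90 -> 45
]
Final: pos=(-8,-3), heading=45, 8 segment(s) drawn

Start position: (-8, -3)
Final position: (-8, -3)
Distance = 0; < 1e-6 -> CLOSED

Answer: yes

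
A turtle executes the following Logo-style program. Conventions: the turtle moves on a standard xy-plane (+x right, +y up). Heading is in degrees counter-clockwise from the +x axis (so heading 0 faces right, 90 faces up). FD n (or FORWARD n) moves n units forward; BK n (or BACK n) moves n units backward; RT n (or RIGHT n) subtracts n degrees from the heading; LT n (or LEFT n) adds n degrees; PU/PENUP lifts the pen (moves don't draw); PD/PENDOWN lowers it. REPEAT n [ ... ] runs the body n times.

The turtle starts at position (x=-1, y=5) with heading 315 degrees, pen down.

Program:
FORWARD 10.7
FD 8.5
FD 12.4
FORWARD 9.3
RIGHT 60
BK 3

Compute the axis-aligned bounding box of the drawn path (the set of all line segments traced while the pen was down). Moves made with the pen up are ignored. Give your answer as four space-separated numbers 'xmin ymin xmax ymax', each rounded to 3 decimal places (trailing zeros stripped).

Executing turtle program step by step:
Start: pos=(-1,5), heading=315, pen down
FD 10.7: (-1,5) -> (6.566,-2.566) [heading=315, draw]
FD 8.5: (6.566,-2.566) -> (12.576,-8.576) [heading=315, draw]
FD 12.4: (12.576,-8.576) -> (21.345,-17.345) [heading=315, draw]
FD 9.3: (21.345,-17.345) -> (27.921,-23.921) [heading=315, draw]
RT 60: heading 315 -> 255
BK 3: (27.921,-23.921) -> (28.697,-21.023) [heading=255, draw]
Final: pos=(28.697,-21.023), heading=255, 5 segment(s) drawn

Segment endpoints: x in {-1, 6.566, 12.576, 21.345, 27.921, 28.697}, y in {-23.921, -21.023, -17.345, -8.576, -2.566, 5}
xmin=-1, ymin=-23.921, xmax=28.697, ymax=5

Answer: -1 -23.921 28.697 5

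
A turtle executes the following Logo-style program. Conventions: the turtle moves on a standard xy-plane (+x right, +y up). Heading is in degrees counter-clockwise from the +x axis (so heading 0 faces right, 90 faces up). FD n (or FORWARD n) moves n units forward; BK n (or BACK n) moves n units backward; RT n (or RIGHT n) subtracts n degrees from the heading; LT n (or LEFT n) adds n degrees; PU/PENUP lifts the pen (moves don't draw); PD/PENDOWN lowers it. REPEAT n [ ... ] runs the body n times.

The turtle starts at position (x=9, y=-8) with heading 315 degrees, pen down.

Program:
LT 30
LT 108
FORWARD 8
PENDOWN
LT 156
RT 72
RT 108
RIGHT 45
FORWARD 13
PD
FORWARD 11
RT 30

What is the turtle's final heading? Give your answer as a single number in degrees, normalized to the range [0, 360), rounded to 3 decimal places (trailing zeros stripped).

Executing turtle program step by step:
Start: pos=(9,-8), heading=315, pen down
LT 30: heading 315 -> 345
LT 108: heading 345 -> 93
FD 8: (9,-8) -> (8.581,-0.011) [heading=93, draw]
PD: pen down
LT 156: heading 93 -> 249
RT 72: heading 249 -> 177
RT 108: heading 177 -> 69
RT 45: heading 69 -> 24
FD 13: (8.581,-0.011) -> (20.457,5.277) [heading=24, draw]
PD: pen down
FD 11: (20.457,5.277) -> (30.506,9.751) [heading=24, draw]
RT 30: heading 24 -> 354
Final: pos=(30.506,9.751), heading=354, 3 segment(s) drawn

Answer: 354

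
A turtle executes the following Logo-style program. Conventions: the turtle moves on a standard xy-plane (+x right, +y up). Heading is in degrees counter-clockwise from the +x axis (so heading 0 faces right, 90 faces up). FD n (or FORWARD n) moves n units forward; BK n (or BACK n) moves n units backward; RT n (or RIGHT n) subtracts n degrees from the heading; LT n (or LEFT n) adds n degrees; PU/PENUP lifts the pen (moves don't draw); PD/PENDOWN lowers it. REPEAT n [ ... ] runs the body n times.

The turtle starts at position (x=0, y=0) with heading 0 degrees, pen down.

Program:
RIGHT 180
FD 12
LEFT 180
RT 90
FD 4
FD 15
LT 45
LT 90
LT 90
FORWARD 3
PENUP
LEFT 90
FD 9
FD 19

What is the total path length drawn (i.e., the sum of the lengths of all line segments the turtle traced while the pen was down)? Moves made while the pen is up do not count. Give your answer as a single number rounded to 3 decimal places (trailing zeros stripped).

Executing turtle program step by step:
Start: pos=(0,0), heading=0, pen down
RT 180: heading 0 -> 180
FD 12: (0,0) -> (-12,0) [heading=180, draw]
LT 180: heading 180 -> 0
RT 90: heading 0 -> 270
FD 4: (-12,0) -> (-12,-4) [heading=270, draw]
FD 15: (-12,-4) -> (-12,-19) [heading=270, draw]
LT 45: heading 270 -> 315
LT 90: heading 315 -> 45
LT 90: heading 45 -> 135
FD 3: (-12,-19) -> (-14.121,-16.879) [heading=135, draw]
PU: pen up
LT 90: heading 135 -> 225
FD 9: (-14.121,-16.879) -> (-20.485,-23.243) [heading=225, move]
FD 19: (-20.485,-23.243) -> (-33.92,-36.678) [heading=225, move]
Final: pos=(-33.92,-36.678), heading=225, 4 segment(s) drawn

Segment lengths:
  seg 1: (0,0) -> (-12,0), length = 12
  seg 2: (-12,0) -> (-12,-4), length = 4
  seg 3: (-12,-4) -> (-12,-19), length = 15
  seg 4: (-12,-19) -> (-14.121,-16.879), length = 3
Total = 34

Answer: 34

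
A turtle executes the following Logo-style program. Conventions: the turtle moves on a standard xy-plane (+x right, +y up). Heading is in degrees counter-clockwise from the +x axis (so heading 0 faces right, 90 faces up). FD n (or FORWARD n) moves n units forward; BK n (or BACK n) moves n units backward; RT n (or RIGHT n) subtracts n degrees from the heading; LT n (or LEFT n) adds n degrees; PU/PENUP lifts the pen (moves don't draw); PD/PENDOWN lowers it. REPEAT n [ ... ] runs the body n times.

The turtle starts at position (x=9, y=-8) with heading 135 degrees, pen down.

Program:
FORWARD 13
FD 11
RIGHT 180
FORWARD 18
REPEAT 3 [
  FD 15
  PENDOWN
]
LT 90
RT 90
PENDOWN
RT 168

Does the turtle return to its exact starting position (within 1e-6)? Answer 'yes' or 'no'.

Executing turtle program step by step:
Start: pos=(9,-8), heading=135, pen down
FD 13: (9,-8) -> (-0.192,1.192) [heading=135, draw]
FD 11: (-0.192,1.192) -> (-7.971,8.971) [heading=135, draw]
RT 180: heading 135 -> 315
FD 18: (-7.971,8.971) -> (4.757,-3.757) [heading=315, draw]
REPEAT 3 [
  -- iteration 1/3 --
  FD 15: (4.757,-3.757) -> (15.364,-14.364) [heading=315, draw]
  PD: pen down
  -- iteration 2/3 --
  FD 15: (15.364,-14.364) -> (25.971,-24.971) [heading=315, draw]
  PD: pen down
  -- iteration 3/3 --
  FD 15: (25.971,-24.971) -> (36.577,-35.577) [heading=315, draw]
  PD: pen down
]
LT 90: heading 315 -> 45
RT 90: heading 45 -> 315
PD: pen down
RT 168: heading 315 -> 147
Final: pos=(36.577,-35.577), heading=147, 6 segment(s) drawn

Start position: (9, -8)
Final position: (36.577, -35.577)
Distance = 39; >= 1e-6 -> NOT closed

Answer: no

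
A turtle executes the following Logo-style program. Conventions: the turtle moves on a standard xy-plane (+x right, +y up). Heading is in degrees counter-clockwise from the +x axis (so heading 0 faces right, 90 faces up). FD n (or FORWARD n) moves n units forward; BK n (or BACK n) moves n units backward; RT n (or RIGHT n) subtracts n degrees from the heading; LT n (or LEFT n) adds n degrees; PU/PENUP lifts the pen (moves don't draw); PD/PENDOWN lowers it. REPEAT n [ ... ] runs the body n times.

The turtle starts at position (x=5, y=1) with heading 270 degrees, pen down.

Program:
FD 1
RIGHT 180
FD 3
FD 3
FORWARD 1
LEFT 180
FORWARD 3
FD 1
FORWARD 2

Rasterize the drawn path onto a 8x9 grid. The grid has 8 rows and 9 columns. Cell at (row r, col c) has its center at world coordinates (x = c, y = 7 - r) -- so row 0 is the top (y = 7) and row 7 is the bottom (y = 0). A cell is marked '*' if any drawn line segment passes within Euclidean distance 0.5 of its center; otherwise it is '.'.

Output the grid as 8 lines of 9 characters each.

Answer: .....*...
.....*...
.....*...
.....*...
.....*...
.....*...
.....*...
.....*...

Derivation:
Segment 0: (5,1) -> (5,0)
Segment 1: (5,0) -> (5,3)
Segment 2: (5,3) -> (5,6)
Segment 3: (5,6) -> (5,7)
Segment 4: (5,7) -> (5,4)
Segment 5: (5,4) -> (5,3)
Segment 6: (5,3) -> (5,1)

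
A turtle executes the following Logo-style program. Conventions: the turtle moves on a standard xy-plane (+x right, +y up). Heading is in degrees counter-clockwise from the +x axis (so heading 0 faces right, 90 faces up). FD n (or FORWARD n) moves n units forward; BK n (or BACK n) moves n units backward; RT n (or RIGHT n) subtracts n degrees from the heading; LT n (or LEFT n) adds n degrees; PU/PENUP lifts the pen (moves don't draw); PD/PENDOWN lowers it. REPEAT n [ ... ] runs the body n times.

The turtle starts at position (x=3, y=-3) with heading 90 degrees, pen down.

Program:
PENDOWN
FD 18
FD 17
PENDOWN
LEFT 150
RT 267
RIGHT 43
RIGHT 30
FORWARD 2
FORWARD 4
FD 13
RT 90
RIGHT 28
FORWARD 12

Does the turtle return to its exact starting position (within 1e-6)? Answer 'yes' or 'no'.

Executing turtle program step by step:
Start: pos=(3,-3), heading=90, pen down
PD: pen down
FD 18: (3,-3) -> (3,15) [heading=90, draw]
FD 17: (3,15) -> (3,32) [heading=90, draw]
PD: pen down
LT 150: heading 90 -> 240
RT 267: heading 240 -> 333
RT 43: heading 333 -> 290
RT 30: heading 290 -> 260
FD 2: (3,32) -> (2.653,30.03) [heading=260, draw]
FD 4: (2.653,30.03) -> (1.958,26.091) [heading=260, draw]
FD 13: (1.958,26.091) -> (-0.299,13.289) [heading=260, draw]
RT 90: heading 260 -> 170
RT 28: heading 170 -> 142
FD 12: (-0.299,13.289) -> (-9.755,20.677) [heading=142, draw]
Final: pos=(-9.755,20.677), heading=142, 6 segment(s) drawn

Start position: (3, -3)
Final position: (-9.755, 20.677)
Distance = 26.894; >= 1e-6 -> NOT closed

Answer: no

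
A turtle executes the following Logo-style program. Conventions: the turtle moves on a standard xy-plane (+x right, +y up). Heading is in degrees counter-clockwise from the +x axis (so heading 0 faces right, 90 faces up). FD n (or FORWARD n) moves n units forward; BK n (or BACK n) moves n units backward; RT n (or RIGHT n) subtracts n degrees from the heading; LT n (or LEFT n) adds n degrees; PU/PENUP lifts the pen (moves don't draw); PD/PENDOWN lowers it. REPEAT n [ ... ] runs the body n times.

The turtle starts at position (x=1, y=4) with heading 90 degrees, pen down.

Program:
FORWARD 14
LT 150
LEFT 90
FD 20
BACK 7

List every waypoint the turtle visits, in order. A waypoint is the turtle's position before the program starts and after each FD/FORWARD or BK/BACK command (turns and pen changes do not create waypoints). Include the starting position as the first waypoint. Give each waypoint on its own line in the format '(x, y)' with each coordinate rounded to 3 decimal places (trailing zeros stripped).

Executing turtle program step by step:
Start: pos=(1,4), heading=90, pen down
FD 14: (1,4) -> (1,18) [heading=90, draw]
LT 150: heading 90 -> 240
LT 90: heading 240 -> 330
FD 20: (1,18) -> (18.321,8) [heading=330, draw]
BK 7: (18.321,8) -> (12.258,11.5) [heading=330, draw]
Final: pos=(12.258,11.5), heading=330, 3 segment(s) drawn
Waypoints (4 total):
(1, 4)
(1, 18)
(18.321, 8)
(12.258, 11.5)

Answer: (1, 4)
(1, 18)
(18.321, 8)
(12.258, 11.5)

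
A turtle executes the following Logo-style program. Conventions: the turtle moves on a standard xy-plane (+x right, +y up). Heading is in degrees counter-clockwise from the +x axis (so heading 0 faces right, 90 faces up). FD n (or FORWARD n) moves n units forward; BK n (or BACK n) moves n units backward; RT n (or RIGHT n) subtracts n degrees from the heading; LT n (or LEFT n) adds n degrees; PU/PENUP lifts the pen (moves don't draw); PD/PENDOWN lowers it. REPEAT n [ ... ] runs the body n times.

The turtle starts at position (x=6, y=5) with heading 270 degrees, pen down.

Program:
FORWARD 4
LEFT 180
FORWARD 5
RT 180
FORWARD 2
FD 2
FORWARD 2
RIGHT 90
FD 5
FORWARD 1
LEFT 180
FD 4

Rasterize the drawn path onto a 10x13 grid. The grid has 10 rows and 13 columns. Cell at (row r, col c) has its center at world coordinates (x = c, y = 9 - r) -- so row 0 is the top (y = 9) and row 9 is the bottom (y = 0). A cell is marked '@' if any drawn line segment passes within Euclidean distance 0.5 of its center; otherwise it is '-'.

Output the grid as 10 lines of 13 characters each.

Answer: -------------
-------------
-------------
------@------
------@------
------@------
------@------
------@------
------@------
@@@@@@@------

Derivation:
Segment 0: (6,5) -> (6,1)
Segment 1: (6,1) -> (6,6)
Segment 2: (6,6) -> (6,4)
Segment 3: (6,4) -> (6,2)
Segment 4: (6,2) -> (6,0)
Segment 5: (6,0) -> (1,0)
Segment 6: (1,0) -> (0,0)
Segment 7: (0,0) -> (4,-0)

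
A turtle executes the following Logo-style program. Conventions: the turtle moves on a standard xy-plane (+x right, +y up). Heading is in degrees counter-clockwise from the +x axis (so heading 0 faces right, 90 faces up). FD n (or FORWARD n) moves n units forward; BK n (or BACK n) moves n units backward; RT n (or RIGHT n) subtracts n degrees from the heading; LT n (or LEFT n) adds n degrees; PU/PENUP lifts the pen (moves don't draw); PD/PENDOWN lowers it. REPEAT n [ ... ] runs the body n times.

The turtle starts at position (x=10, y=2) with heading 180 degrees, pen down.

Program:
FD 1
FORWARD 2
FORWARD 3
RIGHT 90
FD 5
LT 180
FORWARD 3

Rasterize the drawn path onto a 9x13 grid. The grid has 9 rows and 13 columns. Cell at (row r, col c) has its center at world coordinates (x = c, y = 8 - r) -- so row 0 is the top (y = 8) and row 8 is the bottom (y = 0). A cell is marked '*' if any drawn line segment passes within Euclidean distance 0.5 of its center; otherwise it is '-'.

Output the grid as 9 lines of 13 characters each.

Answer: -------------
----*--------
----*--------
----*--------
----*--------
----*--------
----*******--
-------------
-------------

Derivation:
Segment 0: (10,2) -> (9,2)
Segment 1: (9,2) -> (7,2)
Segment 2: (7,2) -> (4,2)
Segment 3: (4,2) -> (4,7)
Segment 4: (4,7) -> (4,4)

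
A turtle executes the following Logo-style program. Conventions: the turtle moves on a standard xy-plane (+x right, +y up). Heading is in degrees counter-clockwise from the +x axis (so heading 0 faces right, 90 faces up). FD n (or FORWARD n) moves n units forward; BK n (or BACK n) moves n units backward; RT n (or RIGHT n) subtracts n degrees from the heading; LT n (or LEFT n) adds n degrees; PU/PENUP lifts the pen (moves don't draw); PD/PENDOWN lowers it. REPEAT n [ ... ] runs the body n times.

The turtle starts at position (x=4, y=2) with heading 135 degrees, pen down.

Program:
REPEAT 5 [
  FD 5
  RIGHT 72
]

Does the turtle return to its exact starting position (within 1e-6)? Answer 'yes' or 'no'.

Answer: yes

Derivation:
Executing turtle program step by step:
Start: pos=(4,2), heading=135, pen down
REPEAT 5 [
  -- iteration 1/5 --
  FD 5: (4,2) -> (0.464,5.536) [heading=135, draw]
  RT 72: heading 135 -> 63
  -- iteration 2/5 --
  FD 5: (0.464,5.536) -> (2.734,9.991) [heading=63, draw]
  RT 72: heading 63 -> 351
  -- iteration 3/5 --
  FD 5: (2.734,9.991) -> (7.673,9.208) [heading=351, draw]
  RT 72: heading 351 -> 279
  -- iteration 4/5 --
  FD 5: (7.673,9.208) -> (8.455,4.27) [heading=279, draw]
  RT 72: heading 279 -> 207
  -- iteration 5/5 --
  FD 5: (8.455,4.27) -> (4,2) [heading=207, draw]
  RT 72: heading 207 -> 135
]
Final: pos=(4,2), heading=135, 5 segment(s) drawn

Start position: (4, 2)
Final position: (4, 2)
Distance = 0; < 1e-6 -> CLOSED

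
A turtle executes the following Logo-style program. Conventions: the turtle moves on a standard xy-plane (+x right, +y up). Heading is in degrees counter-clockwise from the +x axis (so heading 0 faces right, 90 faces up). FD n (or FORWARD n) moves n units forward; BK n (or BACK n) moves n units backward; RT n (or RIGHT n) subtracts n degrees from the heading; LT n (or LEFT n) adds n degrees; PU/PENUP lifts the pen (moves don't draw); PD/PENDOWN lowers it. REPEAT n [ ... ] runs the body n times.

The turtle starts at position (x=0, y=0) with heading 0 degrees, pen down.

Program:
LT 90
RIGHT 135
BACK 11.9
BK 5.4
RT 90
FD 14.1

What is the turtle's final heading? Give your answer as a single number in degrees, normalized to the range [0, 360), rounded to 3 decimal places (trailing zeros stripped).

Answer: 225

Derivation:
Executing turtle program step by step:
Start: pos=(0,0), heading=0, pen down
LT 90: heading 0 -> 90
RT 135: heading 90 -> 315
BK 11.9: (0,0) -> (-8.415,8.415) [heading=315, draw]
BK 5.4: (-8.415,8.415) -> (-12.233,12.233) [heading=315, draw]
RT 90: heading 315 -> 225
FD 14.1: (-12.233,12.233) -> (-22.203,2.263) [heading=225, draw]
Final: pos=(-22.203,2.263), heading=225, 3 segment(s) drawn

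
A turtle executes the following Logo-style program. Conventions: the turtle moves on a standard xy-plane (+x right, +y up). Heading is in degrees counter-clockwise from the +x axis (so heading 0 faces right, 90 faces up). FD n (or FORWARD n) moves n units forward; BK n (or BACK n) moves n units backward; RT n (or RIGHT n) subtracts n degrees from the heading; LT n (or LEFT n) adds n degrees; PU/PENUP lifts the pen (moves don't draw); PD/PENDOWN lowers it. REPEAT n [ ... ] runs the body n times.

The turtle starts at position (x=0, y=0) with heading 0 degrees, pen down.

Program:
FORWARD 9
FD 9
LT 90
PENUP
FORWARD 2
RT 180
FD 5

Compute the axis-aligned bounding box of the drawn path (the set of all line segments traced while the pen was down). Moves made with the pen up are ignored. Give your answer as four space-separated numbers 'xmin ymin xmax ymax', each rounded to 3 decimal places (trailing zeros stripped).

Executing turtle program step by step:
Start: pos=(0,0), heading=0, pen down
FD 9: (0,0) -> (9,0) [heading=0, draw]
FD 9: (9,0) -> (18,0) [heading=0, draw]
LT 90: heading 0 -> 90
PU: pen up
FD 2: (18,0) -> (18,2) [heading=90, move]
RT 180: heading 90 -> 270
FD 5: (18,2) -> (18,-3) [heading=270, move]
Final: pos=(18,-3), heading=270, 2 segment(s) drawn

Segment endpoints: x in {0, 9, 18}, y in {0}
xmin=0, ymin=0, xmax=18, ymax=0

Answer: 0 0 18 0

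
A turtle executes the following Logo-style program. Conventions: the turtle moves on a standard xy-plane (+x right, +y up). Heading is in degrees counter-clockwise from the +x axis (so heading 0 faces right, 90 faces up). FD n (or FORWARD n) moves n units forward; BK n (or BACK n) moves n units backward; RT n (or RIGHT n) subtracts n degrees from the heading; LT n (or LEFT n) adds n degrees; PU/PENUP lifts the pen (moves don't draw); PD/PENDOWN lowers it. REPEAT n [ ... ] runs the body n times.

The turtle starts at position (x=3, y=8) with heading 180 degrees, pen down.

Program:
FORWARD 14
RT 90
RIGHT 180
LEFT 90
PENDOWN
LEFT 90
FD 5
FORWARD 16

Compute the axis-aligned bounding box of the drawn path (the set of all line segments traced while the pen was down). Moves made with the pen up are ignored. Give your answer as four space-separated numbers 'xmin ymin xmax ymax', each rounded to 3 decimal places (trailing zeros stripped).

Answer: -11 8 3 29

Derivation:
Executing turtle program step by step:
Start: pos=(3,8), heading=180, pen down
FD 14: (3,8) -> (-11,8) [heading=180, draw]
RT 90: heading 180 -> 90
RT 180: heading 90 -> 270
LT 90: heading 270 -> 0
PD: pen down
LT 90: heading 0 -> 90
FD 5: (-11,8) -> (-11,13) [heading=90, draw]
FD 16: (-11,13) -> (-11,29) [heading=90, draw]
Final: pos=(-11,29), heading=90, 3 segment(s) drawn

Segment endpoints: x in {-11, -11, 3}, y in {8, 8, 13, 29}
xmin=-11, ymin=8, xmax=3, ymax=29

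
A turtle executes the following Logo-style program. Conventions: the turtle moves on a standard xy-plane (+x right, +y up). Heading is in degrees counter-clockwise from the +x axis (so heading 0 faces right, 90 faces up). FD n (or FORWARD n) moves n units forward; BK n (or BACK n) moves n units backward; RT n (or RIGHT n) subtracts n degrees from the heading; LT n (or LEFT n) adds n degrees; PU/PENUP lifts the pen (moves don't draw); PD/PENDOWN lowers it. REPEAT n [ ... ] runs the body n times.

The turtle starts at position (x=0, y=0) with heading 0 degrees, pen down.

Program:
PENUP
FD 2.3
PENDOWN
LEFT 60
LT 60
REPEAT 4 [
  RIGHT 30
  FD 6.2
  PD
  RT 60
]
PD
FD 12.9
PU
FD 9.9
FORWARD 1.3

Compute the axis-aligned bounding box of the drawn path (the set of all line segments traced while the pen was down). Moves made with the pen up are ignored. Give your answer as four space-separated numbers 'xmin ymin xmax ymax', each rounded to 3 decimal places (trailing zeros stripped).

Answer: -4.15 0 8.5 11.172

Derivation:
Executing turtle program step by step:
Start: pos=(0,0), heading=0, pen down
PU: pen up
FD 2.3: (0,0) -> (2.3,0) [heading=0, move]
PD: pen down
LT 60: heading 0 -> 60
LT 60: heading 60 -> 120
REPEAT 4 [
  -- iteration 1/4 --
  RT 30: heading 120 -> 90
  FD 6.2: (2.3,0) -> (2.3,6.2) [heading=90, draw]
  PD: pen down
  RT 60: heading 90 -> 30
  -- iteration 2/4 --
  RT 30: heading 30 -> 0
  FD 6.2: (2.3,6.2) -> (8.5,6.2) [heading=0, draw]
  PD: pen down
  RT 60: heading 0 -> 300
  -- iteration 3/4 --
  RT 30: heading 300 -> 270
  FD 6.2: (8.5,6.2) -> (8.5,0) [heading=270, draw]
  PD: pen down
  RT 60: heading 270 -> 210
  -- iteration 4/4 --
  RT 30: heading 210 -> 180
  FD 6.2: (8.5,0) -> (2.3,0) [heading=180, draw]
  PD: pen down
  RT 60: heading 180 -> 120
]
PD: pen down
FD 12.9: (2.3,0) -> (-4.15,11.172) [heading=120, draw]
PU: pen up
FD 9.9: (-4.15,11.172) -> (-9.1,19.745) [heading=120, move]
FD 1.3: (-9.1,19.745) -> (-9.75,20.871) [heading=120, move]
Final: pos=(-9.75,20.871), heading=120, 5 segment(s) drawn

Segment endpoints: x in {-4.15, 2.3, 2.3, 8.5}, y in {0, 0, 6.2, 11.172}
xmin=-4.15, ymin=0, xmax=8.5, ymax=11.172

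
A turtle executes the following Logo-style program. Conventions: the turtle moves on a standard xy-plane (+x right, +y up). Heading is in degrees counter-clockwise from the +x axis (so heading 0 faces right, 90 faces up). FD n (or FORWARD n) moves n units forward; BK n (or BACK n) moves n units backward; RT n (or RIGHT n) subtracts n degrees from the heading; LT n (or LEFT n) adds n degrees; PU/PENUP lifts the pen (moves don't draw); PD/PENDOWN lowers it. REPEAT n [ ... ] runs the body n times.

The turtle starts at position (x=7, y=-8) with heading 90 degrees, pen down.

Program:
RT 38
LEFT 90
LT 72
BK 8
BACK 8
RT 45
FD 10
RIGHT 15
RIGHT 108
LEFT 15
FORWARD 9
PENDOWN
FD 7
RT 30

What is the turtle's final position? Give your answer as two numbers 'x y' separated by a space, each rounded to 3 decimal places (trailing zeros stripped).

Executing turtle program step by step:
Start: pos=(7,-8), heading=90, pen down
RT 38: heading 90 -> 52
LT 90: heading 52 -> 142
LT 72: heading 142 -> 214
BK 8: (7,-8) -> (13.632,-3.526) [heading=214, draw]
BK 8: (13.632,-3.526) -> (20.265,0.947) [heading=214, draw]
RT 45: heading 214 -> 169
FD 10: (20.265,0.947) -> (10.448,2.855) [heading=169, draw]
RT 15: heading 169 -> 154
RT 108: heading 154 -> 46
LT 15: heading 46 -> 61
FD 9: (10.448,2.855) -> (14.812,10.727) [heading=61, draw]
PD: pen down
FD 7: (14.812,10.727) -> (18.205,16.849) [heading=61, draw]
RT 30: heading 61 -> 31
Final: pos=(18.205,16.849), heading=31, 5 segment(s) drawn

Answer: 18.205 16.849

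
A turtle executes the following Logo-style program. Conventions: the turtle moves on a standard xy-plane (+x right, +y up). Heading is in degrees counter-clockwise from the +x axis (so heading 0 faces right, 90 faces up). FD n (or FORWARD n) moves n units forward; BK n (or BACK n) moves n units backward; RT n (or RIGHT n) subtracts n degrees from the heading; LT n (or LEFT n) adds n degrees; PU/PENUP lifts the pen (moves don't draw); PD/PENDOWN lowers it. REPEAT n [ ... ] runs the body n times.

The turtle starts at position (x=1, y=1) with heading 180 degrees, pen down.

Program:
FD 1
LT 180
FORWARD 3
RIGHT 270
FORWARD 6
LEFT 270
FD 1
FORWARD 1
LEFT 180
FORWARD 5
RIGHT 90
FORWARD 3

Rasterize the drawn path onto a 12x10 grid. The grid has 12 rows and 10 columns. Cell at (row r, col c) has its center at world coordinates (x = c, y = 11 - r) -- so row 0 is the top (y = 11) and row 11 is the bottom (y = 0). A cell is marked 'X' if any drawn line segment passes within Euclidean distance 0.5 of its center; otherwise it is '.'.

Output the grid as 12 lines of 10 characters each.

Segment 0: (1,1) -> (0,1)
Segment 1: (0,1) -> (3,1)
Segment 2: (3,1) -> (3,7)
Segment 3: (3,7) -> (4,7)
Segment 4: (4,7) -> (5,7)
Segment 5: (5,7) -> (0,7)
Segment 6: (0,7) -> (0,10)

Answer: ..........
X.........
X.........
X.........
XXXXXX....
...X......
...X......
...X......
...X......
...X......
XXXX......
..........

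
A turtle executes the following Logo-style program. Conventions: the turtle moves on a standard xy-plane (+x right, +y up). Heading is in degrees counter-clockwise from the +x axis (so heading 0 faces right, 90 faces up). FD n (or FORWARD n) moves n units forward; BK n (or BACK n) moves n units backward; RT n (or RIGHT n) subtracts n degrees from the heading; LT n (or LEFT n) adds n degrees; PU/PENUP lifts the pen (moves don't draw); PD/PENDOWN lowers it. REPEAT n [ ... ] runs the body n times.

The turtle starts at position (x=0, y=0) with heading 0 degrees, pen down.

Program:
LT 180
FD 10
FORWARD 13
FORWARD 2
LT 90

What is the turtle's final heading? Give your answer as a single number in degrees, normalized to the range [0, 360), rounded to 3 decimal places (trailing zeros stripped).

Answer: 270

Derivation:
Executing turtle program step by step:
Start: pos=(0,0), heading=0, pen down
LT 180: heading 0 -> 180
FD 10: (0,0) -> (-10,0) [heading=180, draw]
FD 13: (-10,0) -> (-23,0) [heading=180, draw]
FD 2: (-23,0) -> (-25,0) [heading=180, draw]
LT 90: heading 180 -> 270
Final: pos=(-25,0), heading=270, 3 segment(s) drawn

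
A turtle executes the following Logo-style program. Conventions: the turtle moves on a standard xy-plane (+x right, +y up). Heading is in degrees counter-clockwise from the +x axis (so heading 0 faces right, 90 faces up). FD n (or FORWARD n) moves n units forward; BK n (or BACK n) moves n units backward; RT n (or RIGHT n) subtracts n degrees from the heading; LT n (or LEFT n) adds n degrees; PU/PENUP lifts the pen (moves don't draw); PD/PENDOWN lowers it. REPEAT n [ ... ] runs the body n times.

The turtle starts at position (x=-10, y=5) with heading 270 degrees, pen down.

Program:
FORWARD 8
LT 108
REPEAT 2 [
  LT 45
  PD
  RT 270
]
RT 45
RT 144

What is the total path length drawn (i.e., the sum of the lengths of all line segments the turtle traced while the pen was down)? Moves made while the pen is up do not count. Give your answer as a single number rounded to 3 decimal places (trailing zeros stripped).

Answer: 8

Derivation:
Executing turtle program step by step:
Start: pos=(-10,5), heading=270, pen down
FD 8: (-10,5) -> (-10,-3) [heading=270, draw]
LT 108: heading 270 -> 18
REPEAT 2 [
  -- iteration 1/2 --
  LT 45: heading 18 -> 63
  PD: pen down
  RT 270: heading 63 -> 153
  -- iteration 2/2 --
  LT 45: heading 153 -> 198
  PD: pen down
  RT 270: heading 198 -> 288
]
RT 45: heading 288 -> 243
RT 144: heading 243 -> 99
Final: pos=(-10,-3), heading=99, 1 segment(s) drawn

Segment lengths:
  seg 1: (-10,5) -> (-10,-3), length = 8
Total = 8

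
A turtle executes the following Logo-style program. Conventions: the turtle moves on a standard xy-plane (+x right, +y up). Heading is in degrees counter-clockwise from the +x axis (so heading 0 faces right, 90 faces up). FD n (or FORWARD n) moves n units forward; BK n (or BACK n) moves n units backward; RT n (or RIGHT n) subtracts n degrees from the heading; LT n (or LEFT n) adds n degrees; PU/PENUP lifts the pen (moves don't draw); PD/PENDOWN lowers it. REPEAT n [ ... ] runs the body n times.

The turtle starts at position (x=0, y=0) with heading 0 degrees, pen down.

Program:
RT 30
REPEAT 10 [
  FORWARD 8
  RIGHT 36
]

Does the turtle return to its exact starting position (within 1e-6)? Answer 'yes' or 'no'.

Answer: yes

Derivation:
Executing turtle program step by step:
Start: pos=(0,0), heading=0, pen down
RT 30: heading 0 -> 330
REPEAT 10 [
  -- iteration 1/10 --
  FD 8: (0,0) -> (6.928,-4) [heading=330, draw]
  RT 36: heading 330 -> 294
  -- iteration 2/10 --
  FD 8: (6.928,-4) -> (10.182,-11.308) [heading=294, draw]
  RT 36: heading 294 -> 258
  -- iteration 3/10 --
  FD 8: (10.182,-11.308) -> (8.519,-19.134) [heading=258, draw]
  RT 36: heading 258 -> 222
  -- iteration 4/10 --
  FD 8: (8.519,-19.134) -> (2.574,-24.487) [heading=222, draw]
  RT 36: heading 222 -> 186
  -- iteration 5/10 --
  FD 8: (2.574,-24.487) -> (-5.383,-25.323) [heading=186, draw]
  RT 36: heading 186 -> 150
  -- iteration 6/10 --
  FD 8: (-5.383,-25.323) -> (-12.311,-21.323) [heading=150, draw]
  RT 36: heading 150 -> 114
  -- iteration 7/10 --
  FD 8: (-12.311,-21.323) -> (-15.565,-14.014) [heading=114, draw]
  RT 36: heading 114 -> 78
  -- iteration 8/10 --
  FD 8: (-15.565,-14.014) -> (-13.901,-6.189) [heading=78, draw]
  RT 36: heading 78 -> 42
  -- iteration 9/10 --
  FD 8: (-13.901,-6.189) -> (-7.956,-0.836) [heading=42, draw]
  RT 36: heading 42 -> 6
  -- iteration 10/10 --
  FD 8: (-7.956,-0.836) -> (0,0) [heading=6, draw]
  RT 36: heading 6 -> 330
]
Final: pos=(0,0), heading=330, 10 segment(s) drawn

Start position: (0, 0)
Final position: (0, 0)
Distance = 0; < 1e-6 -> CLOSED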